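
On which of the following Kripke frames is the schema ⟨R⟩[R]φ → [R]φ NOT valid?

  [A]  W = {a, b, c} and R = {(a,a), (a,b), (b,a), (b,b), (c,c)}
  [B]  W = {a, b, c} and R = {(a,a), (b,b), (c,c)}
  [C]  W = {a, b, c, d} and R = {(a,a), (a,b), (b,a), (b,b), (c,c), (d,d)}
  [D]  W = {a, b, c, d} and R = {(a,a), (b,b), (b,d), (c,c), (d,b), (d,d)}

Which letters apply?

The schema ⟨R⟩[R]φ → [R]φ is the dual of axiom 5; it is valid on a frame iff R is euclidean.
(A) R is euclidean (any two R-successors of the same world are R-related), so the schema is valid here.
(B) R is euclidean (any two R-successors of the same world are R-related), so the schema is valid here.
(C) R is euclidean (any two R-successors of the same world are R-related), so the schema is valid here.
(D) R is euclidean (any two R-successors of the same world are R-related), so the schema is valid here.

none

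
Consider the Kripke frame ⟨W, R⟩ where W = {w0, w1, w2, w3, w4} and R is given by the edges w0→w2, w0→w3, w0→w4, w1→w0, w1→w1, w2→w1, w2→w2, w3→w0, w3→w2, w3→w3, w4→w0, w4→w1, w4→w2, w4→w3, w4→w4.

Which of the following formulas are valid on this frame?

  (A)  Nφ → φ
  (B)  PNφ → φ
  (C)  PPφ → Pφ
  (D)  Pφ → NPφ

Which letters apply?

R is not reflexive: not w0 R w0.
R is not symmetric: w0 R w2 but not w2 R w0.
R is not transitive: w0 R w2 and w2 R w1 but not w0 R w1.
R is not euclidean: w0 R w2 and w0 R w3 but not w2 R w3.
(A) Nφ → φ is axiom T; it is valid on a frame exactly when R is reflexive. R is not reflexive, so not valid.
(B) PNφ → φ is the dual of axiom B; it is valid on a frame exactly when R is symmetric. R is not symmetric, so not valid.
(C) PPφ → Pφ (the dual of axiom 4) characterises the transitive frames. R is not transitive — not valid.
(D) Pφ → NPφ is axiom 5, which corresponds to the euclidean property. R is not euclidean — not valid.

none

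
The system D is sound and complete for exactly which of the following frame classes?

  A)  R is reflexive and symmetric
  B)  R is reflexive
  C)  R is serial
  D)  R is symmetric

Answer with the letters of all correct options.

(A) this class determines B (= KTB), not D.
(B) this class determines T (= KT), not D.
(C) D is sound and complete for exactly this class.
(D) this class determines KB, not D.

C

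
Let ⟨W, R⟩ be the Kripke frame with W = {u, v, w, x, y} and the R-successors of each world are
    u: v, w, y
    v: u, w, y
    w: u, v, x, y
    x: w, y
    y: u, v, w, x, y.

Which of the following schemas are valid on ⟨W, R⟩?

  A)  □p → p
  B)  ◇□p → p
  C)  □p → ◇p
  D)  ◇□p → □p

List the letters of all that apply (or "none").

B, C

R is not reflexive: not u R u.
R is symmetric: every R-edge is matched by its reverse.
R is not euclidean: w R u and w R x but not u R x.
R is serial: every world has an R-successor.
(A) axiom T: valid iff R is reflexive. R is not reflexive — not valid.
(B) ◇□p → p (the dual of axiom B) characterises the symmetric frames. R is symmetric — valid.
(C) □p → ◇p is axiom D, which corresponds to seriality. R is serial — valid.
(D) ◇□p → □p is the dual of axiom 5, which corresponds to the euclidean property. R is not euclidean — not valid.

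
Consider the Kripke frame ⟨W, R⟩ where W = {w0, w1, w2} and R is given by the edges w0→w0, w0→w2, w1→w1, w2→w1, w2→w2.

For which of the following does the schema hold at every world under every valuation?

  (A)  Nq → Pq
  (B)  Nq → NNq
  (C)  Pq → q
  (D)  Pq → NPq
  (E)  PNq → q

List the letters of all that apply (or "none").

A

R is not symmetric: w0 R w2 but not w2 R w0.
R is not transitive: w0 R w2 and w2 R w1 but not w0 R w1.
R is not euclidean: w0 R w2 and w0 R w0 but not w2 R w0.
R is serial: every world has an R-successor.
R is not a subset of the identity: w0 R w2 with w0 ≠ w2.
(A) Nq → Pq is axiom D; it is valid on a frame exactly when R is serial. R is serial, so valid.
(B) axiom 4: valid iff R is transitive. R is not transitive — not valid.
(C) Pq → q is the converse of T; it holds exactly when R ⊆ identity. Here R ⊄ identity — not valid.
(D) axiom 5: valid iff R is euclidean. R is not euclidean — not valid.
(E) PNq → q (the dual of axiom B) characterises the symmetric frames. R is not symmetric — not valid.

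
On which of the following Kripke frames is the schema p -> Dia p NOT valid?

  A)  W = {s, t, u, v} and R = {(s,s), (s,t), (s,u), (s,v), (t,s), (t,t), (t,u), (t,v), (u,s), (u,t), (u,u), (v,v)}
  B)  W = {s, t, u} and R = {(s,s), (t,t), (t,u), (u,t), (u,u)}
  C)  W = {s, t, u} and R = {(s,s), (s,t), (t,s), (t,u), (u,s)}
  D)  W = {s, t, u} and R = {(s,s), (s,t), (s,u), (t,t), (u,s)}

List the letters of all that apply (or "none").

The schema p -> Dia p is the dual of axiom T; it is valid on a frame iff R is reflexive.
(A) R is reflexive (each world relates to itself), so the schema is valid here.
(B) R is reflexive (each world relates to itself), so the schema is valid here.
(C) R is not reflexive (not t R t), so the schema fails here.
(D) R is not reflexive (not u R u), so the schema fails here.

C, D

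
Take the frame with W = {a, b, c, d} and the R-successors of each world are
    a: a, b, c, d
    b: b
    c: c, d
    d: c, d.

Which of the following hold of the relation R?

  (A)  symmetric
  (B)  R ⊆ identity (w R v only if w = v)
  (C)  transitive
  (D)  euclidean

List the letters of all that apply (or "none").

(A) not symmetric: a R b but not b R a.
(B) not ⊆ identity: a R b with a ≠ b.
(C) transitive: R is closed under composition.
(D) not euclidean: a R b and a R a but not b R a.

C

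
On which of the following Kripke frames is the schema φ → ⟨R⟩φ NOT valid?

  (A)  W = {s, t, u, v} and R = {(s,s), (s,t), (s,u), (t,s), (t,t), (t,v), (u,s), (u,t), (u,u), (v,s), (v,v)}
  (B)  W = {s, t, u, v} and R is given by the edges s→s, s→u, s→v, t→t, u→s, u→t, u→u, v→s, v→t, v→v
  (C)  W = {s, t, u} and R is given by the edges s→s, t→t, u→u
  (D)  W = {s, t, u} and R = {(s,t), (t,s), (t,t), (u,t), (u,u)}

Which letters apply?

D

The schema φ → ⟨R⟩φ is the dual of axiom T; it is valid on a frame iff R is reflexive.
(A) R is reflexive (each world relates to itself), so the schema is valid here.
(B) R is reflexive (each world relates to itself), so the schema is valid here.
(C) R is reflexive (each world relates to itself), so the schema is valid here.
(D) R is not reflexive (not s R s), so the schema fails here.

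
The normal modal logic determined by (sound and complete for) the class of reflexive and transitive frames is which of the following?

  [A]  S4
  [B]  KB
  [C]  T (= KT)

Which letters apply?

A

(A) S4 is determined by exactly this class.
(B) KB is determined by the class of symmetric frames.
(C) T (= KT) is determined by the class of reflexive frames.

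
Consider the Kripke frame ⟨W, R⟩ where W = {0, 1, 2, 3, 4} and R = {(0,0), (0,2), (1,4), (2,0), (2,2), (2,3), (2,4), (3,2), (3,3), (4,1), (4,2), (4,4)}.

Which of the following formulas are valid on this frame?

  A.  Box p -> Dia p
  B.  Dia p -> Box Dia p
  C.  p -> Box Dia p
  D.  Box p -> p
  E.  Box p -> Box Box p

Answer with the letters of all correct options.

R is not reflexive: not 1 R 1.
R is symmetric: every R-edge is matched by its reverse.
R is not transitive: 0 R 2 and 2 R 3 but not 0 R 3.
R is not euclidean: 2 R 0 and 2 R 3 but not 0 R 3.
R is serial: every world has an R-successor.
(A) Box p -> Dia p (axiom D) characterises the serial frames. R is serial — valid.
(B) axiom 5: valid iff R is euclidean. R is not euclidean — not valid.
(C) p -> Box Dia p is axiom B; it is valid on a frame exactly when R is symmetric. R is symmetric, so valid.
(D) Box p -> p is axiom T, which corresponds to reflexivity. R is not reflexive — not valid.
(E) axiom 4: valid iff R is transitive. R is not transitive — not valid.

A, C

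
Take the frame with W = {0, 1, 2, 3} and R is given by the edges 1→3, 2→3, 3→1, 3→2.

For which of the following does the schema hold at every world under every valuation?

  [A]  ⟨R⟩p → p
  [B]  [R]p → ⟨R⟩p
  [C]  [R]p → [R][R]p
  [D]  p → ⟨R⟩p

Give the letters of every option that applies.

R is not reflexive: not 0 R 0.
R is not transitive: 1 R 3 and 3 R 1 but not 1 R 1.
R is not serial: 0 has no R-successor.
R is not a subset of the identity: 1 R 3 with 1 ≠ 3.
(A) ⟨R⟩p → p (the converse of T) corresponds to R being a subset of the identity. Here R ⊄ identity, so not valid.
(B) axiom D: valid iff R is serial. R is not serial — not valid.
(C) [R]p → [R][R]p is axiom 4; it is valid on a frame exactly when R is transitive. R is not transitive, so not valid.
(D) p → ⟨R⟩p is the dual of axiom T, which corresponds to reflexivity. R is not reflexive — not valid.

none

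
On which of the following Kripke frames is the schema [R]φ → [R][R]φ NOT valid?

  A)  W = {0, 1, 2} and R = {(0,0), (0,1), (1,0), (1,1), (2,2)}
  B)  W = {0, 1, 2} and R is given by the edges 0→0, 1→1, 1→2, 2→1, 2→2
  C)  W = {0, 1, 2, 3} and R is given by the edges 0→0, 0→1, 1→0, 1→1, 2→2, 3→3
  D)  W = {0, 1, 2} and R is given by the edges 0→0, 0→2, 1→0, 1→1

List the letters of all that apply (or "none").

D

The schema [R]φ → [R][R]φ is axiom 4; it is valid on a frame iff R is transitive.
(A) R is transitive (R is closed under composition), so the schema is valid here.
(B) R is transitive (R is closed under composition), so the schema is valid here.
(C) R is transitive (R is closed under composition), so the schema is valid here.
(D) R is not transitive (1 R 0 and 0 R 2 but not 1 R 2), so the schema fails here.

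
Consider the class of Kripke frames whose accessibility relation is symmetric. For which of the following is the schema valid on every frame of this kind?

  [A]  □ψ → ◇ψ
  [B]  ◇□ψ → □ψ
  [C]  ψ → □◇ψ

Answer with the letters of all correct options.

C

(A) □ψ → ◇ψ is axiom D, which corresponds to seriality. Such an R need not be serial — not valid.
(B) ◇□ψ → □ψ is the dual of axiom 5, which corresponds to the euclidean property. Such an R need not be euclidean — not valid.
(C) ψ → □◇ψ is axiom B; it is valid on a frame exactly when R is symmetric. Every such R is symmetric, so valid.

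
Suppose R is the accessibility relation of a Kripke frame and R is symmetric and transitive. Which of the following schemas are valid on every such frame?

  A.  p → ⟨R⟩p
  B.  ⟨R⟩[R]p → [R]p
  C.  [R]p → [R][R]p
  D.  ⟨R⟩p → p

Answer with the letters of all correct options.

B, C

A symmetric transitive relation is euclidean (uRv and uRw give vRu by symmetry, then vRw by transitivity).
(A) p → ⟨R⟩p is the dual of axiom T, which corresponds to reflexivity. Such an R need not be reflexive — not valid.
(B) ⟨R⟩[R]p → [R]p is the dual of axiom 5, which corresponds to the euclidean property. Every such R is euclidean — valid.
(C) [R]p → [R][R]p is axiom 4; it is valid on a frame exactly when R is transitive. Every such R is transitive, so valid.
(D) ⟨R⟩p → p is valid only on frames where every R-edge is a self-loop. Such an R need not be a subset of the identity — not valid.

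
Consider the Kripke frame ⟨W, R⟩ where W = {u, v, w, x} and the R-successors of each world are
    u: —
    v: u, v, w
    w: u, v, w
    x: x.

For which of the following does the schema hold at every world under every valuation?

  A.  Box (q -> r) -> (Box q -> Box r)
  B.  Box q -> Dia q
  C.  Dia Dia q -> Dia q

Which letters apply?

A, C

R is transitive: R is closed under composition.
R is not serial: u has no R-successor.
(A) this is just K, valid on every normal frame.
(B) Box q -> Dia q is axiom D, which corresponds to seriality. R is not serial — not valid.
(C) Dia Dia q -> Dia q is the dual of axiom 4; it is valid on a frame exactly when R is transitive. R is transitive, so valid.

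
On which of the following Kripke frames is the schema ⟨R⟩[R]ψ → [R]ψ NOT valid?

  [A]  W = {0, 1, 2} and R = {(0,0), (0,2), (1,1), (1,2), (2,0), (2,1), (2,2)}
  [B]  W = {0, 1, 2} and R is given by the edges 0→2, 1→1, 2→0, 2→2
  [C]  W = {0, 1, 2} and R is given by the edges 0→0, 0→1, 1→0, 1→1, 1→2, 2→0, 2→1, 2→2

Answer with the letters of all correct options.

The schema ⟨R⟩[R]ψ → [R]ψ is the dual of axiom 5; it is valid on a frame iff R is euclidean.
(A) R is not euclidean (2 R 0 and 2 R 1 but not 0 R 1), so the schema fails here.
(B) R is not euclidean (2 R 0 and 2 R 0 but not 0 R 0), so the schema fails here.
(C) R is not euclidean (1 R 0 and 1 R 2 but not 0 R 2), so the schema fails here.

A, B, C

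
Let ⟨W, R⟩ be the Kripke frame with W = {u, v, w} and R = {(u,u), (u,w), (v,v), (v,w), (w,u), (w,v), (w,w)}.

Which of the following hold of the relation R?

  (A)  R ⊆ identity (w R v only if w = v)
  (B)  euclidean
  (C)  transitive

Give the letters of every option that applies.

none

(A) not ⊆ identity: u R w with u ≠ w.
(B) not euclidean: w R u and w R v but not u R v.
(C) not transitive: u R w and w R v but not u R v.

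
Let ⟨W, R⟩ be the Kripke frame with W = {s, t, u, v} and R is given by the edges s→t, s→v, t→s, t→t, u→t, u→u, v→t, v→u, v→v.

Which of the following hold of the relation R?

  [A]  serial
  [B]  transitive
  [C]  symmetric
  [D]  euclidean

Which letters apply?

A

(A) serial: every world has an R-successor.
(B) not transitive: s R t and t R s but not s R s.
(C) not symmetric: s R v but not v R s.
(D) not euclidean: s R t and s R v but not t R v.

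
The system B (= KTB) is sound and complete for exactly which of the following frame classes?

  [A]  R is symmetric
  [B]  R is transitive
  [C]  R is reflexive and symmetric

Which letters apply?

(A) this class determines KB, not B (= KTB).
(B) this class determines K4, not B (= KTB).
(C) B (= KTB) is sound and complete for exactly this class.

C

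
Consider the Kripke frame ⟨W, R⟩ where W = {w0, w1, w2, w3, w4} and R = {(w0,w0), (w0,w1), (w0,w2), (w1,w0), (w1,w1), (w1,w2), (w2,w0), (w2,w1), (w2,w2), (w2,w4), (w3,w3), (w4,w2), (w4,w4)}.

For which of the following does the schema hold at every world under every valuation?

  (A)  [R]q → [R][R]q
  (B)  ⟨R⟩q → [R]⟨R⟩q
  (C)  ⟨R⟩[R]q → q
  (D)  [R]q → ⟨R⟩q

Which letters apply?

R is symmetric: every R-edge is matched by its reverse.
R is not transitive: w0 R w2 and w2 R w4 but not w0 R w4.
R is not euclidean: w2 R w0 and w2 R w4 but not w0 R w4.
R is serial: every world has an R-successor.
(A) [R]q → [R][R]q (axiom 4) characterises the transitive frames. R is not transitive — not valid.
(B) ⟨R⟩q → [R]⟨R⟩q is axiom 5; it is valid on a frame exactly when R is euclidean. R is not euclidean, so not valid.
(C) ⟨R⟩[R]q → q is the dual of axiom B; it is valid on a frame exactly when R is symmetric. R is symmetric, so valid.
(D) [R]q → ⟨R⟩q is axiom D, which corresponds to seriality. R is serial — valid.

C, D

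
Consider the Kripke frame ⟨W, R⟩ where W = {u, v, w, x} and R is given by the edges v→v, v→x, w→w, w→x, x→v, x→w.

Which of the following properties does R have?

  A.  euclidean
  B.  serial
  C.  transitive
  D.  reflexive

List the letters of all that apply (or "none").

none

(A) not euclidean: x R v and x R w but not v R w.
(B) not serial: u has no R-successor.
(C) not transitive: v R x and x R w but not v R w.
(D) not reflexive: not u R u.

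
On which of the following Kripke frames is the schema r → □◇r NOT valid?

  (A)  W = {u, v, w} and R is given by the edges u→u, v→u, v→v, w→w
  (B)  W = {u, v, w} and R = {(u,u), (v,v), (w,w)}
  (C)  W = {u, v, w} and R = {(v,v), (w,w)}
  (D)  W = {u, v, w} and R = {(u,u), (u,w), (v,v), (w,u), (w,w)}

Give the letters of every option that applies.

The schema r → □◇r is axiom B; it is valid on a frame iff R is symmetric.
(A) R is not symmetric (v R u but not u R v), so the schema fails here.
(B) R is symmetric (every R-edge is matched by its reverse), so the schema is valid here.
(C) R is symmetric (every R-edge is matched by its reverse), so the schema is valid here.
(D) R is symmetric (every R-edge is matched by its reverse), so the schema is valid here.

A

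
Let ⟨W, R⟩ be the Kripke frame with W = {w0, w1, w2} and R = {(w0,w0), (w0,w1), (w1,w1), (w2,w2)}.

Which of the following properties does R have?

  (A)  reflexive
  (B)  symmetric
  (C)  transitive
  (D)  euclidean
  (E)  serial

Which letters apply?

A, C, E

(A) reflexive: each world relates to itself.
(B) not symmetric: w0 R w1 but not w1 R w0.
(C) transitive: R is closed under composition.
(D) not euclidean: w0 R w1 and w0 R w0 but not w1 R w0.
(E) serial: every world has an R-successor.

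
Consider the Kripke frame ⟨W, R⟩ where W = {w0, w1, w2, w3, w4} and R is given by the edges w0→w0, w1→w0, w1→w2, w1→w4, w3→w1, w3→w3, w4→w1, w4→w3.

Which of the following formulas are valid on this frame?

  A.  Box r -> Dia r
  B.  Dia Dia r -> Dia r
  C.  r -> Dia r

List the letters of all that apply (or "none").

none

R is not reflexive: not w1 R w1.
R is not transitive: w1 R w4 and w4 R w1 but not w1 R w1.
R is not serial: w2 has no R-successor.
(A) Box r -> Dia r is axiom D; it is valid on a frame exactly when R is serial. R is not serial, so not valid.
(B) Dia Dia r -> Dia r (the dual of axiom 4) characterises the transitive frames. R is not transitive — not valid.
(C) r -> Dia r is the dual of axiom T, which corresponds to reflexivity. R is not reflexive — not valid.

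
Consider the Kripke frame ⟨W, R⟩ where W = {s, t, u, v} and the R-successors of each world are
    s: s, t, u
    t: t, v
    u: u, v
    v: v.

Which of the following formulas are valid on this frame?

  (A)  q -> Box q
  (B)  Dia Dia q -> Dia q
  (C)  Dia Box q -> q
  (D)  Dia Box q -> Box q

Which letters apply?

none

R is not symmetric: s R t but not t R s.
R is not transitive: s R t and t R v but not s R v.
R is not euclidean: s R t and s R s but not t R s.
R is not a subset of the identity: s R t with s ≠ t.
(A) q -> Box q is valid only on frames where every R-edge is a self-loop. Here R ⊄ identity — not valid.
(B) Dia Dia q -> Dia q is the dual of axiom 4; it is valid on a frame exactly when R is transitive. R is not transitive, so not valid.
(C) Dia Box q -> q is the dual of axiom B, which corresponds to symmetry. R is not symmetric — not valid.
(D) Dia Box q -> Box q is the dual of axiom 5; it is valid on a frame exactly when R is euclidean. R is not euclidean, so not valid.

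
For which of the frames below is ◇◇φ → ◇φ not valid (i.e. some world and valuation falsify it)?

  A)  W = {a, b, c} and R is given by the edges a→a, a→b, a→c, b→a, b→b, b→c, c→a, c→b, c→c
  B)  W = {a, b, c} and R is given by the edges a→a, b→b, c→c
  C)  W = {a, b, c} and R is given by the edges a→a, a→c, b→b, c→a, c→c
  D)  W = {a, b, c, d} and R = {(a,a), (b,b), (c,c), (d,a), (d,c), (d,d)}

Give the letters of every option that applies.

The schema ◇◇φ → ◇φ is the dual of axiom 4; it is valid on a frame iff R is transitive.
(A) R is transitive (R is closed under composition), so the schema is valid here.
(B) R is transitive (R is closed under composition), so the schema is valid here.
(C) R is transitive (R is closed under composition), so the schema is valid here.
(D) R is transitive (R is closed under composition), so the schema is valid here.

none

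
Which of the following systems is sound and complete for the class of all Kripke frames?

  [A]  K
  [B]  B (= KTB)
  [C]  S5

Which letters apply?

(A) K is determined by exactly this class.
(B) B (= KTB) is determined by the class of reflexive and symmetric frames.
(C) S5 is determined by the class of reflexive, symmetric, and transitive frames.

A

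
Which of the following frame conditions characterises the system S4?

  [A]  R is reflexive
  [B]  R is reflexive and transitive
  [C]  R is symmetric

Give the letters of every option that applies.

(A) this class determines T (= KT), not S4.
(B) S4 is sound and complete for exactly this class.
(C) this class determines KB, not S4.

B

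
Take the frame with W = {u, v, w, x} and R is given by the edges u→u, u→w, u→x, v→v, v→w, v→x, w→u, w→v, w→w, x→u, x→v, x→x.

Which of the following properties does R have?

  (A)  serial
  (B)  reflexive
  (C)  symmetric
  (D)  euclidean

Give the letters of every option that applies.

A, B, C

(A) serial: every world has an R-successor.
(B) reflexive: each world relates to itself.
(C) symmetric: every R-edge is matched by its reverse.
(D) not euclidean: u R w and u R x but not w R x.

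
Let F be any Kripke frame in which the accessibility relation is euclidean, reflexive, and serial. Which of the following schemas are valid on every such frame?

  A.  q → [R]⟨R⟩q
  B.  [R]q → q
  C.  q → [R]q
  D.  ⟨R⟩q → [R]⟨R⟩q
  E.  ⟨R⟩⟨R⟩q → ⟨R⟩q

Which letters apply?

A relation that is euclidean, reflexive, and serial is also symmetric and transitive.
(A) q → [R]⟨R⟩q (axiom B) characterises the symmetric frames. Every such R is symmetric — valid.
(B) [R]q → q is axiom T; it is valid on a frame exactly when R is reflexive. Every such R is reflexive, so valid.
(C) q → [R]q (equivalent to ◇p→p) corresponds to R being a subset of the identity. Such an R need not be a subset of the identity, so not valid.
(D) axiom 5: valid iff R is euclidean. Every such R is euclidean — valid.
(E) ⟨R⟩⟨R⟩q → ⟨R⟩q is the dual of axiom 4, which corresponds to transitivity. Every such R is transitive — valid.

A, B, D, E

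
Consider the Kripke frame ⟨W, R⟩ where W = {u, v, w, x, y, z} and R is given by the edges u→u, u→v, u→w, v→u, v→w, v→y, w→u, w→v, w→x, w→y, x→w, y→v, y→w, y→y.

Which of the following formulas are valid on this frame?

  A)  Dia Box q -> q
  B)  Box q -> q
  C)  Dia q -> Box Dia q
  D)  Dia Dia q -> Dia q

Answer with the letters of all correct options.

A

R is not reflexive: not v R v.
R is symmetric: every R-edge is matched by its reverse.
R is not transitive: u R v and v R y but not u R y.
R is not euclidean: v R u and v R y but not u R y.
(A) the dual of axiom B: valid iff R is symmetric. R is symmetric — valid.
(B) Box q -> q (axiom T) characterises the reflexive frames. R is not reflexive — not valid.
(C) Dia q -> Box Dia q is axiom 5, which corresponds to the euclidean property. R is not euclidean — not valid.
(D) Dia Dia q -> Dia q is the dual of axiom 4; it is valid on a frame exactly when R is transitive. R is not transitive, so not valid.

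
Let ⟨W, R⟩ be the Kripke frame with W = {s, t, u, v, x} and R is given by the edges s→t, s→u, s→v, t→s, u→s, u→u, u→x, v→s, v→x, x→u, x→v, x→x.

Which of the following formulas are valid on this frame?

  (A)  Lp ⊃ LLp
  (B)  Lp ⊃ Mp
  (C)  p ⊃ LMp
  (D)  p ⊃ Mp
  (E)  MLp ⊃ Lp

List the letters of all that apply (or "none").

B, C

R is not reflexive: not s R s.
R is symmetric: every R-edge is matched by its reverse.
R is not transitive: s R t and t R s but not s R s.
R is not euclidean: s R t and s R u but not t R u.
R is serial: every world has an R-successor.
(A) Lp ⊃ LLp is axiom 4, which corresponds to transitivity. R is not transitive — not valid.
(B) axiom D: valid iff R is serial. R is serial — valid.
(C) p ⊃ LMp (axiom B) characterises the symmetric frames. R is symmetric — valid.
(D) the dual of axiom T: valid iff R is reflexive. R is not reflexive — not valid.
(E) MLp ⊃ Lp is the dual of axiom 5; it is valid on a frame exactly when R is euclidean. R is not euclidean, so not valid.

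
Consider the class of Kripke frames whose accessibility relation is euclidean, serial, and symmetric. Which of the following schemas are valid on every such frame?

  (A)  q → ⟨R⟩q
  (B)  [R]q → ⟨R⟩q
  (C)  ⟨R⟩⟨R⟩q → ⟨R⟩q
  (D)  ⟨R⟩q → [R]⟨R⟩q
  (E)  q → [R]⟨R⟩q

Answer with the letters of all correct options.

Serial, symmetric and euclidean together give transitive (from symmetry + euclidean) and then reflexive; the relation is an equivalence.
(A) q → ⟨R⟩q is the dual of axiom T, which corresponds to reflexivity. Every such R is reflexive — valid.
(B) [R]q → ⟨R⟩q is axiom D, which corresponds to seriality. Every such R is serial — valid.
(C) ⟨R⟩⟨R⟩q → ⟨R⟩q is the dual of axiom 4, which corresponds to transitivity. Every such R is transitive — valid.
(D) ⟨R⟩q → [R]⟨R⟩q is axiom 5, which corresponds to the euclidean property. Every such R is euclidean — valid.
(E) q → [R]⟨R⟩q (axiom B) characterises the symmetric frames. Every such R is symmetric — valid.

A, B, C, D, E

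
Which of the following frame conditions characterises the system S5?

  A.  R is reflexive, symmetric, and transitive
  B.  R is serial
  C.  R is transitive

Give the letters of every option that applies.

A

(A) S5 is sound and complete for exactly this class.
(B) this class determines D, not S5.
(C) this class determines K4, not S5.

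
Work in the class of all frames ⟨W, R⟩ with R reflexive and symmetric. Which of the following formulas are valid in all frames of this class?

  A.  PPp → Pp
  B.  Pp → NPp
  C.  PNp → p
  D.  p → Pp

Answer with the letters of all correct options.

Reflexive relations are serial.
(A) PPp → Pp is the dual of axiom 4; it is valid on a frame exactly when R is transitive. Such an R need not be transitive, so not valid.
(B) axiom 5: valid iff R is euclidean. Such an R need not be euclidean — not valid.
(C) PNp → p is the dual of axiom B, which corresponds to symmetry. Every such R is symmetric — valid.
(D) p → Pp is the dual of axiom T, which corresponds to reflexivity. Every such R is reflexive — valid.

C, D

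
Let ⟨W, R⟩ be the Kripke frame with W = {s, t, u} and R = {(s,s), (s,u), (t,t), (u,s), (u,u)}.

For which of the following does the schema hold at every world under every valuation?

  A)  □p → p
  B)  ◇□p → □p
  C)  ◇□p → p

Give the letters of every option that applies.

R is reflexive: each world relates to itself.
R is symmetric: every R-edge is matched by its reverse.
R is euclidean: any two R-successors of the same world are R-related.
(A) □p → p is axiom T; it is valid on a frame exactly when R is reflexive. R is reflexive, so valid.
(B) ◇□p → □p (the dual of axiom 5) characterises the euclidean frames. R is euclidean — valid.
(C) the dual of axiom B: valid iff R is symmetric. R is symmetric — valid.

A, B, C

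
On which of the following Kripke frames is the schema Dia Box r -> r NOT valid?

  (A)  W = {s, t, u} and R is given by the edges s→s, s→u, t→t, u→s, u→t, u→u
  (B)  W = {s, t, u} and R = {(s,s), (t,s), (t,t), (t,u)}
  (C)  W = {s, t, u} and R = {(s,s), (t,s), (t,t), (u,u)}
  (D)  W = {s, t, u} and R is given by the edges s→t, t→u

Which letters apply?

The schema Dia Box r -> r is the dual of axiom B; it is valid on a frame iff R is symmetric.
(A) R is not symmetric (u R t but not t R u), so the schema fails here.
(B) R is not symmetric (t R s but not s R t), so the schema fails here.
(C) R is not symmetric (t R s but not s R t), so the schema fails here.
(D) R is not symmetric (s R t but not t R s), so the schema fails here.

A, B, C, D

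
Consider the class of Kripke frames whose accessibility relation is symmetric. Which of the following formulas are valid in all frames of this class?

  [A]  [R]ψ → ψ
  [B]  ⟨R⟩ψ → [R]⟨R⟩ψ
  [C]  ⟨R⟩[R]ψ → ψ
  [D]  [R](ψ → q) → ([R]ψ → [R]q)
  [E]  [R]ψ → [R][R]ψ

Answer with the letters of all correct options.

(A) axiom T: valid iff R is reflexive. Such an R need not be reflexive — not valid.
(B) ⟨R⟩ψ → [R]⟨R⟩ψ is axiom 5, which corresponds to the euclidean property. Such an R need not be euclidean — not valid.
(C) the dual of axiom B: valid iff R is symmetric. Every such R is symmetric — valid.
(D) [R](ψ → q) → ([R]ψ → [R]q) is axiom K, valid on every Kripke frame — valid.
(E) [R]ψ → [R][R]ψ is axiom 4, which corresponds to transitivity. Such an R need not be transitive — not valid.

C, D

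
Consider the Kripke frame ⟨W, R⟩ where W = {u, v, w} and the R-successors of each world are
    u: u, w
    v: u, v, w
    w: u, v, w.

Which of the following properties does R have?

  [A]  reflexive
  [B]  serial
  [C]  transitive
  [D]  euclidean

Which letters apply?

(A) reflexive: each world relates to itself.
(B) serial: every world has an R-successor.
(C) not transitive: u R w and w R v but not u R v.
(D) not euclidean: v R u and v R v but not u R v.

A, B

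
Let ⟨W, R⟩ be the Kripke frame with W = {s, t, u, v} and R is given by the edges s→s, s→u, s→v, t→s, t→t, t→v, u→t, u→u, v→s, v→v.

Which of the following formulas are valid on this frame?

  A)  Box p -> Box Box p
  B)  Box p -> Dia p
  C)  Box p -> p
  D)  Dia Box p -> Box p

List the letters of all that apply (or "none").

R is reflexive: each world relates to itself.
R is not transitive: s R u and u R t but not s R t.
R is not euclidean: s R u and s R s but not u R s.
R is serial: every world has an R-successor.
(A) Box p -> Box Box p is axiom 4, which corresponds to transitivity. R is not transitive — not valid.
(B) axiom D: valid iff R is serial. R is serial — valid.
(C) axiom T: valid iff R is reflexive. R is reflexive — valid.
(D) Dia Box p -> Box p is the dual of axiom 5, which corresponds to the euclidean property. R is not euclidean — not valid.

B, C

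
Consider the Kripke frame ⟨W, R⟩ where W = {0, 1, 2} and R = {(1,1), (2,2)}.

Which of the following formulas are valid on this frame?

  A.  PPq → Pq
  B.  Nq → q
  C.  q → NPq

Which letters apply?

A, C

R is not reflexive: not 0 R 0.
R is symmetric: every R-edge is matched by its reverse.
R is transitive: R is closed under composition.
(A) the dual of axiom 4: valid iff R is transitive. R is transitive — valid.
(B) Nq → q is axiom T; it is valid on a frame exactly when R is reflexive. R is not reflexive, so not valid.
(C) axiom B: valid iff R is symmetric. R is symmetric — valid.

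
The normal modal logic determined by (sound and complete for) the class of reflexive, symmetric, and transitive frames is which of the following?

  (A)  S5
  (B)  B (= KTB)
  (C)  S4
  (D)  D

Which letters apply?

A

(A) S5 is determined by exactly this class.
(B) B (= KTB) is determined by the class of reflexive and symmetric frames.
(C) S4 is determined by the class of reflexive and transitive frames.
(D) D is determined by the class of serial frames.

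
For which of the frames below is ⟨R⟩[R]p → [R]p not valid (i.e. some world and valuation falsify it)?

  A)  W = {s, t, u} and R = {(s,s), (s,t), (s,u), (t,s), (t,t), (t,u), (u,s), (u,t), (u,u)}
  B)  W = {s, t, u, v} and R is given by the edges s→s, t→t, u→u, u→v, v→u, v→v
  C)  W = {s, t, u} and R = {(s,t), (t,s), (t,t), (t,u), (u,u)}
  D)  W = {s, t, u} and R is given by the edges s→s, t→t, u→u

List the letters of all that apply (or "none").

C

The schema ⟨R⟩[R]p → [R]p is the dual of axiom 5; it is valid on a frame iff R is euclidean.
(A) R is euclidean (any two R-successors of the same world are R-related), so the schema is valid here.
(B) R is euclidean (any two R-successors of the same world are R-related), so the schema is valid here.
(C) R is not euclidean (t R s and t R u but not s R u), so the schema fails here.
(D) R is euclidean (any two R-successors of the same world are R-related), so the schema is valid here.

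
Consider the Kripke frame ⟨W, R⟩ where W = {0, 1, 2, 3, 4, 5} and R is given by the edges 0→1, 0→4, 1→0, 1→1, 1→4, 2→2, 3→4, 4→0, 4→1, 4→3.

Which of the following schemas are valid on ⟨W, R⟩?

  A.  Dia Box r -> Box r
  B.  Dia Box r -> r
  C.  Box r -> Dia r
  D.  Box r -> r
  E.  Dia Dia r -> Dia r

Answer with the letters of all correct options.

B

R is not reflexive: not 0 R 0.
R is symmetric: every R-edge is matched by its reverse.
R is not transitive: 0 R 1 and 1 R 0 but not 0 R 0.
R is not euclidean: 4 R 0 and 4 R 3 but not 0 R 3.
R is not serial: 5 has no R-successor.
(A) Dia Box r -> Box r is the dual of axiom 5, which corresponds to the euclidean property. R is not euclidean — not valid.
(B) Dia Box r -> r (the dual of axiom B) characterises the symmetric frames. R is symmetric — valid.
(C) Box r -> Dia r (axiom D) characterises the serial frames. R is not serial — not valid.
(D) axiom T: valid iff R is reflexive. R is not reflexive — not valid.
(E) Dia Dia r -> Dia r (the dual of axiom 4) characterises the transitive frames. R is not transitive — not valid.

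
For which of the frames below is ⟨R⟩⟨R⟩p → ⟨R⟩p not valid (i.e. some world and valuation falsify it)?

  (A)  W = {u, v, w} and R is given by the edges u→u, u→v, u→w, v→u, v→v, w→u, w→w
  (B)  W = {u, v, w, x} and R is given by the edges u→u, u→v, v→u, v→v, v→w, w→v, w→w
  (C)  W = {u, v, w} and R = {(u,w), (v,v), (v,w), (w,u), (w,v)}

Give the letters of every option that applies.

A, B, C

The schema ⟨R⟩⟨R⟩p → ⟨R⟩p is the dual of axiom 4; it is valid on a frame iff R is transitive.
(A) R is not transitive (v R u and u R w but not v R w), so the schema fails here.
(B) R is not transitive (u R v and v R w but not u R w), so the schema fails here.
(C) R is not transitive (u R w and w R u but not u R u), so the schema fails here.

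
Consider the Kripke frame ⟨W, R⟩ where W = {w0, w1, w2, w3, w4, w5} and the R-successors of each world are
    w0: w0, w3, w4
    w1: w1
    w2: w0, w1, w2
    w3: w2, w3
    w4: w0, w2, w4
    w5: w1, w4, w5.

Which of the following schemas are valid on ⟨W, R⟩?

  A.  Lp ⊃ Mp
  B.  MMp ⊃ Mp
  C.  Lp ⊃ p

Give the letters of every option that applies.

A, C

R is reflexive: each world relates to itself.
R is not transitive: w0 R w3 and w3 R w2 but not w0 R w2.
R is serial: every world has an R-successor.
(A) Lp ⊃ Mp (axiom D) characterises the serial frames. R is serial — valid.
(B) MMp ⊃ Mp (the dual of axiom 4) characterises the transitive frames. R is not transitive — not valid.
(C) Lp ⊃ p (axiom T) characterises the reflexive frames. R is reflexive — valid.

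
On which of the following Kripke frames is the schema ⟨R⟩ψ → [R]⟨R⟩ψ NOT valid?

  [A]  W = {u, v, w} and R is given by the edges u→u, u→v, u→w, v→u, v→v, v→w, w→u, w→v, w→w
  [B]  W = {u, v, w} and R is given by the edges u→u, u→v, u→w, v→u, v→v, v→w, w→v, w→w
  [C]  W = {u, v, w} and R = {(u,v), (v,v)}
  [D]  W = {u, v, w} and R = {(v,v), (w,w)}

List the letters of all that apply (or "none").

B

The schema ⟨R⟩ψ → [R]⟨R⟩ψ is axiom 5; it is valid on a frame iff R is euclidean.
(A) R is euclidean (any two R-successors of the same world are R-related), so the schema is valid here.
(B) R is not euclidean (u R w and u R u but not w R u), so the schema fails here.
(C) R is euclidean (any two R-successors of the same world are R-related), so the schema is valid here.
(D) R is euclidean (any two R-successors of the same world are R-related), so the schema is valid here.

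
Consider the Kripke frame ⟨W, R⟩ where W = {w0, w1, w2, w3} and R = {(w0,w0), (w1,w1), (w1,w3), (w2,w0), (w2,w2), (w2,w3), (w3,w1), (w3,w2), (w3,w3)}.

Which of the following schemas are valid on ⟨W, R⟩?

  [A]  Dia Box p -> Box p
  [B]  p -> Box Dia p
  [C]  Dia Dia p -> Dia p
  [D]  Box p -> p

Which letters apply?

R is reflexive: each world relates to itself.
R is not symmetric: w2 R w0 but not w0 R w2.
R is not transitive: w1 R w3 and w3 R w2 but not w1 R w2.
R is not euclidean: w2 R w0 and w2 R w2 but not w0 R w2.
(A) Dia Box p -> Box p (the dual of axiom 5) characterises the euclidean frames. R is not euclidean — not valid.
(B) axiom B: valid iff R is symmetric. R is not symmetric — not valid.
(C) Dia Dia p -> Dia p (the dual of axiom 4) characterises the transitive frames. R is not transitive — not valid.
(D) Box p -> p is axiom T; it is valid on a frame exactly when R is reflexive. R is reflexive, so valid.

D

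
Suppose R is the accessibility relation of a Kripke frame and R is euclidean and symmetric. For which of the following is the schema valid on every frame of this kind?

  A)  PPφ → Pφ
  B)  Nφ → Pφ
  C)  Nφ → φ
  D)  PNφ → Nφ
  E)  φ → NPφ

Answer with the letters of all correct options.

A symmetric euclidean relation is transitive (uRv and vRw give vRu by symmetry, then uRw by the euclidean condition, applied at v).
(A) PPφ → Pφ (the dual of axiom 4) characterises the transitive frames. Every such R is transitive — valid.
(B) Nφ → Pφ is axiom D; it is valid on a frame exactly when R is serial. Such an R need not be serial, so not valid.
(C) Nφ → φ (axiom T) characterises the reflexive frames. Such an R need not be reflexive — not valid.
(D) PNφ → Nφ is the dual of axiom 5, which corresponds to the euclidean property. Every such R is euclidean — valid.
(E) φ → NPφ (axiom B) characterises the symmetric frames. Every such R is symmetric — valid.

A, D, E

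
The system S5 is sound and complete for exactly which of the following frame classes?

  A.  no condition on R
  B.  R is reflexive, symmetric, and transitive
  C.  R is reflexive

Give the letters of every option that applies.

(A) this class determines K, not S5.
(B) S5 is sound and complete for exactly this class.
(C) this class determines T (= KT), not S5.

B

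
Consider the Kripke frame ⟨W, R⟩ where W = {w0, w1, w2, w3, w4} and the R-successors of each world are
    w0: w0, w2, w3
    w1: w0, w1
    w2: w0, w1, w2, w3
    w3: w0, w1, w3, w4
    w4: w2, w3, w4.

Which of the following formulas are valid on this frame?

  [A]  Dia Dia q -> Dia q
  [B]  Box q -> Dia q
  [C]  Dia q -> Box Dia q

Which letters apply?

R is not transitive: w0 R w2 and w2 R w1 but not w0 R w1.
R is not euclidean: w0 R w3 and w0 R w2 but not w3 R w2.
R is serial: every world has an R-successor.
(A) Dia Dia q -> Dia q is the dual of axiom 4, which corresponds to transitivity. R is not transitive — not valid.
(B) Box q -> Dia q is axiom D, which corresponds to seriality. R is serial — valid.
(C) Dia q -> Box Dia q is axiom 5; it is valid on a frame exactly when R is euclidean. R is not euclidean, so not valid.

B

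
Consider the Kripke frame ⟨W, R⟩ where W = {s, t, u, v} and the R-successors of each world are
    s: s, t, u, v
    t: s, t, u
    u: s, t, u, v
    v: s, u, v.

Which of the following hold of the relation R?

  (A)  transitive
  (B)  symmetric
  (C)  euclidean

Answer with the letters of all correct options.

B

(A) not transitive: t R s and s R v but not t R v.
(B) symmetric: every R-edge is matched by its reverse.
(C) not euclidean: s R t and s R v but not t R v.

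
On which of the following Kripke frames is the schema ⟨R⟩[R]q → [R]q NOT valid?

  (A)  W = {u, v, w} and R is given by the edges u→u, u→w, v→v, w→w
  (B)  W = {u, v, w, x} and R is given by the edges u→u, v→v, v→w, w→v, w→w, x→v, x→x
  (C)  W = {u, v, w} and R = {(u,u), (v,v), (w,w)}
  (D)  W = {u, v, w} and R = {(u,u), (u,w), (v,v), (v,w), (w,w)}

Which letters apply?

A, B, D

The schema ⟨R⟩[R]q → [R]q is the dual of axiom 5; it is valid on a frame iff R is euclidean.
(A) R is not euclidean (u R w and u R u but not w R u), so the schema fails here.
(B) R is not euclidean (x R v and x R x but not v R x), so the schema fails here.
(C) R is euclidean (any two R-successors of the same world are R-related), so the schema is valid here.
(D) R is not euclidean (u R w and u R u but not w R u), so the schema fails here.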